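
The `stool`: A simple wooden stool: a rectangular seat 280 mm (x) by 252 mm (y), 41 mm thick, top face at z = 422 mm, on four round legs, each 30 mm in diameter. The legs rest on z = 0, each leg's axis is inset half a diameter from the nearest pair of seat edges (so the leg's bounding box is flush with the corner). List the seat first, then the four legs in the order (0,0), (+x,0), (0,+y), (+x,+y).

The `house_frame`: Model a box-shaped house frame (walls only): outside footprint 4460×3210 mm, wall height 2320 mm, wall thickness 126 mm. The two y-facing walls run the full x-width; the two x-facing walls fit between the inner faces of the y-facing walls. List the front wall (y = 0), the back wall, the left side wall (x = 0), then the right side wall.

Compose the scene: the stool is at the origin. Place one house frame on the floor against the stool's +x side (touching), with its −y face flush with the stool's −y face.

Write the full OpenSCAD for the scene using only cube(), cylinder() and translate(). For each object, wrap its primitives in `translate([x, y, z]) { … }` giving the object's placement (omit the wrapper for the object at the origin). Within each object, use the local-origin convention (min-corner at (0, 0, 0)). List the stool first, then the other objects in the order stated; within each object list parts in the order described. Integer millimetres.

translate([0, 0, 381]) cube([280, 252, 41]);
translate([15, 15, 0]) cylinder(h = 381, r = 15);
translate([265, 15, 0]) cylinder(h = 381, r = 15);
translate([15, 237, 0]) cylinder(h = 381, r = 15);
translate([265, 237, 0]) cylinder(h = 381, r = 15);
translate([280, 0, 0]) {
  cube([4460, 126, 2320]);
  translate([0, 3084, 0]) cube([4460, 126, 2320]);
  translate([0, 126, 0]) cube([126, 2958, 2320]);
  translate([4334, 126, 0]) cube([126, 2958, 2320]);
}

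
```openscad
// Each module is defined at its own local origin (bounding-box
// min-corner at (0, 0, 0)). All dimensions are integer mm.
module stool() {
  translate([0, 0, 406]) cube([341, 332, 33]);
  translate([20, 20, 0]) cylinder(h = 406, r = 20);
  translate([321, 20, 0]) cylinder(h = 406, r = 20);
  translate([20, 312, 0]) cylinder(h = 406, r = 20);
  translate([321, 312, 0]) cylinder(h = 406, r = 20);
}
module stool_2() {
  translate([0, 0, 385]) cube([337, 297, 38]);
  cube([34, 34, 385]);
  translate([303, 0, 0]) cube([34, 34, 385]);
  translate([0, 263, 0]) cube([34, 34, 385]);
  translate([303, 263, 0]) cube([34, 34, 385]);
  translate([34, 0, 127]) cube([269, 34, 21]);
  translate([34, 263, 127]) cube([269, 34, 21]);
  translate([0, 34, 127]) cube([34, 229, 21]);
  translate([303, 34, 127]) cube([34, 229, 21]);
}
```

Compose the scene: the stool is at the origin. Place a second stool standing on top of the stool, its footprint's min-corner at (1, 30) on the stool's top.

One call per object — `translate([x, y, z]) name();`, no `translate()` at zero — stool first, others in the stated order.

stool();
translate([1, 30, 439]) stool_2();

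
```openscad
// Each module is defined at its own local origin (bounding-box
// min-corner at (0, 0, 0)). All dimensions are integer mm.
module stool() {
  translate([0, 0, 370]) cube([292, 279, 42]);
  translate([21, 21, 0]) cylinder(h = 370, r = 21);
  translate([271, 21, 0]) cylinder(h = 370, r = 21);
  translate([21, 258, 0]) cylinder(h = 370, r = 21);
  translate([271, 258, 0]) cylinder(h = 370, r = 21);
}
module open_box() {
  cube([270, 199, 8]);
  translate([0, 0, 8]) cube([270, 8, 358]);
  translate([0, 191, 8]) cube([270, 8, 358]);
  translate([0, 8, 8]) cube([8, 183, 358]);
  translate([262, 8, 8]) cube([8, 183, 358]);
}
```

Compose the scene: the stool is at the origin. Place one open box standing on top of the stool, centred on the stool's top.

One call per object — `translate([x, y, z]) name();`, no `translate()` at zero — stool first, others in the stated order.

stool();
translate([11, 40, 412]) open_box();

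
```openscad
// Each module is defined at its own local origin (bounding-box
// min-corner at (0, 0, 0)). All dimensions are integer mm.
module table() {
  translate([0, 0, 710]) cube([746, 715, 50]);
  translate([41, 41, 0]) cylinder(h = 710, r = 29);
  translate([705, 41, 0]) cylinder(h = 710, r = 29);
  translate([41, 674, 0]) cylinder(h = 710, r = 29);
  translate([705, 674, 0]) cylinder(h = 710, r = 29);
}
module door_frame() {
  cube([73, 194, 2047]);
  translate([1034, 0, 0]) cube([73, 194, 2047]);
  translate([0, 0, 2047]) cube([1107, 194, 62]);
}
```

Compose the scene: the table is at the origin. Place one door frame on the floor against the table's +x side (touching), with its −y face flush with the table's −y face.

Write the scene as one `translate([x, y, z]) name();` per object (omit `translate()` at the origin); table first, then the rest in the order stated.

table();
translate([746, 0, 0]) door_frame();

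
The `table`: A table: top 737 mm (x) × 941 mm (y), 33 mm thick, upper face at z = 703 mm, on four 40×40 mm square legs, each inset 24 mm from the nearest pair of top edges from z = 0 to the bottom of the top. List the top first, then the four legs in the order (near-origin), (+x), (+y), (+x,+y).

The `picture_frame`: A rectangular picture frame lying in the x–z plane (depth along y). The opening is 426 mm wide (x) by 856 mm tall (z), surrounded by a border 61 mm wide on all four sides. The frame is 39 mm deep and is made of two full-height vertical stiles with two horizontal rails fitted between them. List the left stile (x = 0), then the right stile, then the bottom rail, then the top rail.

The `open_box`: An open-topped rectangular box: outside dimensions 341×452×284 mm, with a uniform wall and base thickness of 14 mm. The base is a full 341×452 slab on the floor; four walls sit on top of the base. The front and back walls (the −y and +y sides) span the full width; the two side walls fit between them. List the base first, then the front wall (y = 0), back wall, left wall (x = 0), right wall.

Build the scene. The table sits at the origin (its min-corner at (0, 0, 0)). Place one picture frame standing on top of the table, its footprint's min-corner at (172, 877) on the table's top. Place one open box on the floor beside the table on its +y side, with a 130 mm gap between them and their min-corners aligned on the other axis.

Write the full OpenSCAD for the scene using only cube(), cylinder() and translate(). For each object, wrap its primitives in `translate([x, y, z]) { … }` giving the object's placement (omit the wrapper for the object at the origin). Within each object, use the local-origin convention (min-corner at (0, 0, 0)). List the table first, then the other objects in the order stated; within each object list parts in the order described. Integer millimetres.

translate([0, 0, 670]) cube([737, 941, 33]);
translate([24, 24, 0]) cube([40, 40, 670]);
translate([673, 24, 0]) cube([40, 40, 670]);
translate([24, 877, 0]) cube([40, 40, 670]);
translate([673, 877, 0]) cube([40, 40, 670]);
translate([172, 877, 703]) {
  cube([61, 39, 978]);
  translate([487, 0, 0]) cube([61, 39, 978]);
  translate([61, 0, 0]) cube([426, 39, 61]);
  translate([61, 0, 917]) cube([426, 39, 61]);
}
translate([0, 1071, 0]) {
  cube([341, 452, 14]);
  translate([0, 0, 14]) cube([341, 14, 270]);
  translate([0, 438, 14]) cube([341, 14, 270]);
  translate([0, 14, 14]) cube([14, 424, 270]);
  translate([327, 14, 14]) cube([14, 424, 270]);
}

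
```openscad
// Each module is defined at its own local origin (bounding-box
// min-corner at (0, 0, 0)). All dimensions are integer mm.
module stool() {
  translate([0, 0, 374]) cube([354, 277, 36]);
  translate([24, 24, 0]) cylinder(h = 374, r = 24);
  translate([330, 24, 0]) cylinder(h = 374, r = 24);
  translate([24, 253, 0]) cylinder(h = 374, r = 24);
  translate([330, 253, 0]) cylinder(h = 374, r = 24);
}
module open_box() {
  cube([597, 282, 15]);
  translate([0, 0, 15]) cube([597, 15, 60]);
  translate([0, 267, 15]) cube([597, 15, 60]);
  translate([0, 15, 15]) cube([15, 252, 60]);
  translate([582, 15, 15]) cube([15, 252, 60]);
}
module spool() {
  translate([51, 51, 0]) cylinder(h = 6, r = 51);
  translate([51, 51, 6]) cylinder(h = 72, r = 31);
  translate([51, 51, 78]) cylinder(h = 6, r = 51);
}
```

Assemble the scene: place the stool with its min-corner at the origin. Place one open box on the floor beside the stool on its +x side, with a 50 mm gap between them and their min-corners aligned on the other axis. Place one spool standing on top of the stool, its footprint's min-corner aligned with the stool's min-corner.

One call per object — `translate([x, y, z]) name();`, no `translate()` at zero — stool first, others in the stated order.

stool();
translate([404, 0, 0]) open_box();
translate([0, 0, 410]) spool();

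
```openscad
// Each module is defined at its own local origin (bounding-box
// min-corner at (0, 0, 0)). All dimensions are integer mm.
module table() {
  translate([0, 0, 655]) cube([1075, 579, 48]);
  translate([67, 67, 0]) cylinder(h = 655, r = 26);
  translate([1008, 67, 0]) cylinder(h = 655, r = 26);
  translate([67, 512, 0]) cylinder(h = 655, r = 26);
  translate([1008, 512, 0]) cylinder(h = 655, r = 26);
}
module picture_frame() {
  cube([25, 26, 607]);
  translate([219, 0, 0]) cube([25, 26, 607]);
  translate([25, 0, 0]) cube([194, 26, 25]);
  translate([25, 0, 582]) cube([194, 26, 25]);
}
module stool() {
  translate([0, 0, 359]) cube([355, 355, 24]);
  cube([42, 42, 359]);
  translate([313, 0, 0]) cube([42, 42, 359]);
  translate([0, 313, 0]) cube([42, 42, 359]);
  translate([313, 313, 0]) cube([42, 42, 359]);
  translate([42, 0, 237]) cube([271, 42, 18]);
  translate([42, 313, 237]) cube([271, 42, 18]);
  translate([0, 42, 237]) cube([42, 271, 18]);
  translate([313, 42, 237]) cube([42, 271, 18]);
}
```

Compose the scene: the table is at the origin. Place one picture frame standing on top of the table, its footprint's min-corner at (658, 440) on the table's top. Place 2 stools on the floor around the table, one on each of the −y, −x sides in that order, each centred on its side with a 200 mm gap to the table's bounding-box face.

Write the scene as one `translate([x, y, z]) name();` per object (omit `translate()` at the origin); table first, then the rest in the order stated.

table();
translate([658, 440, 703]) picture_frame();
translate([360, -555, 0]) stool();
translate([-555, 112, 0]) stool();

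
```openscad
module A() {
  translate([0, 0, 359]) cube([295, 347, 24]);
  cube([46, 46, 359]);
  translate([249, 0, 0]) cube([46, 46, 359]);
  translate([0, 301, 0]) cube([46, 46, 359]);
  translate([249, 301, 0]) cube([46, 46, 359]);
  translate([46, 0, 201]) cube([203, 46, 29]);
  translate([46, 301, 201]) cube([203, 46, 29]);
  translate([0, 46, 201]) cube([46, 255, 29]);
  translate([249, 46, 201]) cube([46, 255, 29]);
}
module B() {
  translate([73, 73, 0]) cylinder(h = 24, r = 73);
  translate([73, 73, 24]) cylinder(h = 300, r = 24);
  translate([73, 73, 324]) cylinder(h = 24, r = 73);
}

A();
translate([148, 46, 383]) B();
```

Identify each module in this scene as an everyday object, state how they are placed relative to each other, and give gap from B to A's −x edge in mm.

The spool's min-x is at 148; the stool's min-x is 0; gap = 148 mm.

A is a stool. B is a spool. The spool is on top of the stool. The gap from the spool to the stool's −x edge is 148 mm.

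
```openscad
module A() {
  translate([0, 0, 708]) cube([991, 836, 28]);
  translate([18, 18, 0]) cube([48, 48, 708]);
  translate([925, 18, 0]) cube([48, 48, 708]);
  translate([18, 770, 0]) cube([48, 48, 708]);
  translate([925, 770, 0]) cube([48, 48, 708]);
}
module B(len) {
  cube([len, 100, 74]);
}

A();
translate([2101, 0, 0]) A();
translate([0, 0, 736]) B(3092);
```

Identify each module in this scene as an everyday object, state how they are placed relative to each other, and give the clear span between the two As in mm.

Second table starts at x = 2101; first ends at x = 991; clear span = 2101 − 991 = 1110 mm.

A is a table. B is a beam. A beam spans the tops of two tables. The clear span between the two tables is 1110 mm.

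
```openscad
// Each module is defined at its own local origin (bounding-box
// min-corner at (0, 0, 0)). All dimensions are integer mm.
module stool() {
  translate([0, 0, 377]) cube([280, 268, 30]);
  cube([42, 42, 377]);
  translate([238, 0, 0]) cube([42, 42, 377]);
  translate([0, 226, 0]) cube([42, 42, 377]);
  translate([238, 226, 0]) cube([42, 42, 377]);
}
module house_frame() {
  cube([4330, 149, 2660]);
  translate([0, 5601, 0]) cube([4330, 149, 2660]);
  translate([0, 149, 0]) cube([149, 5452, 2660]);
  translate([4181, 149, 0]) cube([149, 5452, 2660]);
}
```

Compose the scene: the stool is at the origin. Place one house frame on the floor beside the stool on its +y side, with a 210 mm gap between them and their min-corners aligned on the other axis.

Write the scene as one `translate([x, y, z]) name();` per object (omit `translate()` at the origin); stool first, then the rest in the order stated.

stool();
translate([0, 478, 0]) house_frame();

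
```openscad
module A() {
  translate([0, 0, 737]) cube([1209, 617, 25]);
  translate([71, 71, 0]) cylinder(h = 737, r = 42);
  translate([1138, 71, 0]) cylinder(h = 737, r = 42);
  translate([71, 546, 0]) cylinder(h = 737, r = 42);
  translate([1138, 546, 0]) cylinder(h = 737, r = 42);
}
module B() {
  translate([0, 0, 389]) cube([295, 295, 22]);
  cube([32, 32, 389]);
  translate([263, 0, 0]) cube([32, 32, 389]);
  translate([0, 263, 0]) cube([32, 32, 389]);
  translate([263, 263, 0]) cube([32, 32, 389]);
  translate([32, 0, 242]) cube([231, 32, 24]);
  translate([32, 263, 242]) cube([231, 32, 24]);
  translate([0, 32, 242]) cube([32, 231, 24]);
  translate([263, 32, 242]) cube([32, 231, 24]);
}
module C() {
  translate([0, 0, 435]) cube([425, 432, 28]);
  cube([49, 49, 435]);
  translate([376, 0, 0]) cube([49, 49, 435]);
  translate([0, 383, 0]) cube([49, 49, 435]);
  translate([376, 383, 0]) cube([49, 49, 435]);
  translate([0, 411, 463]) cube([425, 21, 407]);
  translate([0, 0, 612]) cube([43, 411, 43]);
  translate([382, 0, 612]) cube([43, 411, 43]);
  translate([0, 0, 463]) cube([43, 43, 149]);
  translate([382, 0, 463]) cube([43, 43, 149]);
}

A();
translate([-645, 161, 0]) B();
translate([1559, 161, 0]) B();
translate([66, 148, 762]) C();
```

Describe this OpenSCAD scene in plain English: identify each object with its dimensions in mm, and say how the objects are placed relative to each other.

A is a table: top 1209 mm (x) × 617 mm (y), 25 mm thick, upper face at z = 762 mm, on four round legs of 84 mm diameter, each leg's bounding box inset 29 mm from the nearest pair of top edges, running from z = 0 to the bottom of the top.

B is a simple wooden stool: a rectangular seat 295 mm (x) by 295 mm (y), 22 mm thick, top face at z = 411 mm, on four square legs, each 32×32 mm in cross-section. The legs rest on z = 0, each flush with a corner of the seat. Four stretchers, 32 mm wide and 24 mm tall, connect adjacent legs with their undersides at z = 242 mm, each running between the inner faces of the legs it joins and aligned with the legs' outer faces on the other axis.

C is a chair: 425×432 mm seat, 28 mm thick, top at z = 463 mm, on four 49 mm square corner legs flush with the seat edges. A 21 mm thick backrest slab spans the full seat width, extending 407 mm above the seat top, its back face flush with the seat's +y edge. Two armrests of 43×43 mm section run along each side from the seat's front edge to the front of the backrest, top faces 192 mm above the seat top and outer faces flush with the seat's x-edges; a 43×43 mm post under the front of each armrest stands on the seat at the front corner.

Two stools sit around the table at the −x, +x sides. The chair is on top of the table.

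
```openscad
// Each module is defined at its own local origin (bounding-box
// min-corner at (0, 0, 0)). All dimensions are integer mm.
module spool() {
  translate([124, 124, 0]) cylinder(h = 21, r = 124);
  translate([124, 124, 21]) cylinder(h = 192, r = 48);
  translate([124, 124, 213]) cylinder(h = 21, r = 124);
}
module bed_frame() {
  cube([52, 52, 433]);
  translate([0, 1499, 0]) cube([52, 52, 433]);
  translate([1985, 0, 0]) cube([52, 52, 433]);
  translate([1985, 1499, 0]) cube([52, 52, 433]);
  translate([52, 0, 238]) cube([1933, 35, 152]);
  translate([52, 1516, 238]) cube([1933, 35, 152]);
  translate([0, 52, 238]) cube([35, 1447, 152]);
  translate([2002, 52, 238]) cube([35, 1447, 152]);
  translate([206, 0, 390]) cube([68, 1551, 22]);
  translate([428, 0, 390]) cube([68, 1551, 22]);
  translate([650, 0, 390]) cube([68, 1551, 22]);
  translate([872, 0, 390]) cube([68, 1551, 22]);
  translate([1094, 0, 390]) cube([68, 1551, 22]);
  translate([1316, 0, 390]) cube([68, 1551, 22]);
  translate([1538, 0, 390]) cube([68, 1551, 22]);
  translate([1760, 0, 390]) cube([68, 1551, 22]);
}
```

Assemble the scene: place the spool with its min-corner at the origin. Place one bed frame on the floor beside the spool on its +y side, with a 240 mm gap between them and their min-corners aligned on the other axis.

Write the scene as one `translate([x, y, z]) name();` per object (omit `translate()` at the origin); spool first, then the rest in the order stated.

spool();
translate([0, 488, 0]) bed_frame();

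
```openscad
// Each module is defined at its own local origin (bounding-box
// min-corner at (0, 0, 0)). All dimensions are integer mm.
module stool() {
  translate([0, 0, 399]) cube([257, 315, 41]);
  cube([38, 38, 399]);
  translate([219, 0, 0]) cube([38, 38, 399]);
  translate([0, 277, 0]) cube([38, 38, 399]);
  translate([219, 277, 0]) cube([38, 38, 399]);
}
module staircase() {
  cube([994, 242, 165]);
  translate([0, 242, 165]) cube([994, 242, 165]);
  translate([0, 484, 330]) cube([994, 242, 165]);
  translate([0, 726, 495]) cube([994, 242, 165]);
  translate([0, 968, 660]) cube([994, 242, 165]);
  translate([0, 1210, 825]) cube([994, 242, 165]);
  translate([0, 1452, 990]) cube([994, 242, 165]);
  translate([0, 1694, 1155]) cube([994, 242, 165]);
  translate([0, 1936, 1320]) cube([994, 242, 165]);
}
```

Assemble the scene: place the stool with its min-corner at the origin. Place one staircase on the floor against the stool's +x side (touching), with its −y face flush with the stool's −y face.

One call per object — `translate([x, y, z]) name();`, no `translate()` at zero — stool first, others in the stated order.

stool();
translate([257, 0, 0]) staircase();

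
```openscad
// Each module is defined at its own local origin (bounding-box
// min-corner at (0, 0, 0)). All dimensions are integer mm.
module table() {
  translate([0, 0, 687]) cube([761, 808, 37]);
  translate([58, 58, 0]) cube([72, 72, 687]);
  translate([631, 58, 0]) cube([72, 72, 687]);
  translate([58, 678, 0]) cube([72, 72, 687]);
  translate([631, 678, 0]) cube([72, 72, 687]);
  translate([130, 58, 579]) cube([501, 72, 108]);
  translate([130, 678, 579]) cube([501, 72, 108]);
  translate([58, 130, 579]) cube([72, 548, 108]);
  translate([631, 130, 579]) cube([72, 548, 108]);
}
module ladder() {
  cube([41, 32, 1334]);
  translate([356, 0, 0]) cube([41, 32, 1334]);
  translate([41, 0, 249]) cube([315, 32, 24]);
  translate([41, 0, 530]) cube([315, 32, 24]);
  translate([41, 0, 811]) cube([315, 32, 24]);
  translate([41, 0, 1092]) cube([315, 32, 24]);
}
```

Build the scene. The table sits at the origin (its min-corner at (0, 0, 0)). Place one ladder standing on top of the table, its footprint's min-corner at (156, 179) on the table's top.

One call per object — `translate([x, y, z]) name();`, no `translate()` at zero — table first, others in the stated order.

table();
translate([156, 179, 724]) ladder();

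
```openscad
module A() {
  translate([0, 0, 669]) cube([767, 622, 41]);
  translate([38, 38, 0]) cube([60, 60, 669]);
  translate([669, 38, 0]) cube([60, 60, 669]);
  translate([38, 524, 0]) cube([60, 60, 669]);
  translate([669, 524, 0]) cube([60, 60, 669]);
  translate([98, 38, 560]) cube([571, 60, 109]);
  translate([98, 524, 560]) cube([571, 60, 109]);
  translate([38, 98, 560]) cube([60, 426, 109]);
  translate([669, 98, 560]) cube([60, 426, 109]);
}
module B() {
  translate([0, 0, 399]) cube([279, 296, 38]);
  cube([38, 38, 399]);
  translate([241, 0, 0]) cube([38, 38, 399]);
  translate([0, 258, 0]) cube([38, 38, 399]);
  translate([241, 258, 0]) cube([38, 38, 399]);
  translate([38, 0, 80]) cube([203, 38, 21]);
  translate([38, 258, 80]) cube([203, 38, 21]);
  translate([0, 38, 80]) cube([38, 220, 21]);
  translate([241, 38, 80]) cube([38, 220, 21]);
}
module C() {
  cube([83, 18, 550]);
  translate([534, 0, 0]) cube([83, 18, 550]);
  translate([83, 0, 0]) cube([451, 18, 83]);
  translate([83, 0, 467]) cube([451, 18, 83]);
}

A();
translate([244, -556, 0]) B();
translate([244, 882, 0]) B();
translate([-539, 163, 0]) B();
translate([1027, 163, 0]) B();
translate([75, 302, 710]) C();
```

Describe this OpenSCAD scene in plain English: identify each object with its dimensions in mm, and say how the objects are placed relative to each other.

A is a table: top 767 mm (x) × 622 mm (y), 41 mm thick, upper face at z = 710 mm, on four 60×60 mm square legs, each inset 38 mm from the nearest pair of top edges, running from z = 0 to the bottom of the top. Four apron rails, 60 mm thick and 109 mm tall, run between adjacent legs with their top edges flush with the underside of the top and their outer faces flush with the legs' outer faces.

B is a simple wooden stool: a rectangular seat 279 mm (x) by 296 mm (y), 38 mm thick, top face at z = 437 mm, on four square legs, each 38×38 mm in cross-section. The legs rest on z = 0, each flush with a corner of the seat. Four stretchers, 38 mm wide and 21 mm tall, connect adjacent legs with their undersides at z = 80 mm, each running between the inner faces of the legs it joins and aligned with the legs' outer faces on the other axis.

C is a picture frame with a 451×384 mm rectangular opening (x by z) and a uniform 83 mm border on every side. Frame depth is 18 mm along y. It is built from two vertical stiles running the full outside height and two horizontal rails spanning the gap between the stiles.

Four stools sit around the table at the −y, +y, −x, +x sides. The picture frame is on top of the table, centred.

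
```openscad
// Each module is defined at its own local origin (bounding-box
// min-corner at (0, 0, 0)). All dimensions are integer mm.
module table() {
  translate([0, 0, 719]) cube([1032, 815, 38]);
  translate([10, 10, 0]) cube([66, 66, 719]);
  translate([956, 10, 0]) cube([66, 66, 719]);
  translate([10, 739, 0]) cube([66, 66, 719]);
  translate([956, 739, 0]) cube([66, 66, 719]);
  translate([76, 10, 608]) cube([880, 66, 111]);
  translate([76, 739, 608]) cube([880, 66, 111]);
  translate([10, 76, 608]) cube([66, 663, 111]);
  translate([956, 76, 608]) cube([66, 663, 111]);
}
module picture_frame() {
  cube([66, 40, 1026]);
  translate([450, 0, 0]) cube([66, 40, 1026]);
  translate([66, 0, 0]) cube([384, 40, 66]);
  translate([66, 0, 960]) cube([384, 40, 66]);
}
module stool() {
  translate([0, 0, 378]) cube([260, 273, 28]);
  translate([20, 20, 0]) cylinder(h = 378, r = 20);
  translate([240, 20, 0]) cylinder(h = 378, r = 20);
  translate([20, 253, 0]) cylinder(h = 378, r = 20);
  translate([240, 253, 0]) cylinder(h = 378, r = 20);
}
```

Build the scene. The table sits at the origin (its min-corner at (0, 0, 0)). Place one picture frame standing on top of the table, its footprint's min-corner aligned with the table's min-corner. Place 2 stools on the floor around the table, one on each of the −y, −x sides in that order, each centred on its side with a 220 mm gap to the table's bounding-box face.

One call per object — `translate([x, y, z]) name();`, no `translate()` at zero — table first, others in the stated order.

table();
translate([0, 0, 757]) picture_frame();
translate([386, -493, 0]) stool();
translate([-480, 271, 0]) stool();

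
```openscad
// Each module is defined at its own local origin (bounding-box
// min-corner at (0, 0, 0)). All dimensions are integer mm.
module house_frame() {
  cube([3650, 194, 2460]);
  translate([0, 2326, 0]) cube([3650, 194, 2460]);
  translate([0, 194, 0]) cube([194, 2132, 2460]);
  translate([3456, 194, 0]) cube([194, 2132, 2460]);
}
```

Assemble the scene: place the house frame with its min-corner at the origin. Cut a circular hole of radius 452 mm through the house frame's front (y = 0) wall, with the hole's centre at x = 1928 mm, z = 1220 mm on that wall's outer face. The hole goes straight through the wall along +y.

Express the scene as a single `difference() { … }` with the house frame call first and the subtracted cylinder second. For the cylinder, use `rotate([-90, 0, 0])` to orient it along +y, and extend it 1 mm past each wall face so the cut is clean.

difference() {
  house_frame();
  translate([1928, -1, 1220]) rotate([-90, 0, 0]) cylinder(h = 196, r = 452);
}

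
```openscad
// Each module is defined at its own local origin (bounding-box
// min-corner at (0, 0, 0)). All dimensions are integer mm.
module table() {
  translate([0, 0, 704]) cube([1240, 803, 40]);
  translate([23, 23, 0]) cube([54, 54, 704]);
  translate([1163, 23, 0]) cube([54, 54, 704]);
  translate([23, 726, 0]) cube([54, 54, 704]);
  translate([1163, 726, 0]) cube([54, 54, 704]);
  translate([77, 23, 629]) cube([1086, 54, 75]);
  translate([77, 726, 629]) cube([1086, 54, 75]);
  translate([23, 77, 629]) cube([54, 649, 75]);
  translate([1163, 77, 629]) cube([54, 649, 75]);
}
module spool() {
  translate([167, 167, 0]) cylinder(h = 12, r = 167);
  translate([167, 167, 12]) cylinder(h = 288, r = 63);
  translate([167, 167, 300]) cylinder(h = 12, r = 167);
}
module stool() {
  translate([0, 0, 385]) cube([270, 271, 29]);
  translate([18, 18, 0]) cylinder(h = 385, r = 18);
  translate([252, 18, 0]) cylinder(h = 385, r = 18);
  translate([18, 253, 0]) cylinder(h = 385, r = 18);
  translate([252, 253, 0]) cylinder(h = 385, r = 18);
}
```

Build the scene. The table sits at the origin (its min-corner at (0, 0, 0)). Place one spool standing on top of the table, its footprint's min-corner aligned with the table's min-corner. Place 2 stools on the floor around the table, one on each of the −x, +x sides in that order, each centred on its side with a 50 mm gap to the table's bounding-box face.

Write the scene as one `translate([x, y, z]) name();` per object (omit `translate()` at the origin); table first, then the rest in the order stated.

table();
translate([0, 0, 744]) spool();
translate([-320, 266, 0]) stool();
translate([1290, 266, 0]) stool();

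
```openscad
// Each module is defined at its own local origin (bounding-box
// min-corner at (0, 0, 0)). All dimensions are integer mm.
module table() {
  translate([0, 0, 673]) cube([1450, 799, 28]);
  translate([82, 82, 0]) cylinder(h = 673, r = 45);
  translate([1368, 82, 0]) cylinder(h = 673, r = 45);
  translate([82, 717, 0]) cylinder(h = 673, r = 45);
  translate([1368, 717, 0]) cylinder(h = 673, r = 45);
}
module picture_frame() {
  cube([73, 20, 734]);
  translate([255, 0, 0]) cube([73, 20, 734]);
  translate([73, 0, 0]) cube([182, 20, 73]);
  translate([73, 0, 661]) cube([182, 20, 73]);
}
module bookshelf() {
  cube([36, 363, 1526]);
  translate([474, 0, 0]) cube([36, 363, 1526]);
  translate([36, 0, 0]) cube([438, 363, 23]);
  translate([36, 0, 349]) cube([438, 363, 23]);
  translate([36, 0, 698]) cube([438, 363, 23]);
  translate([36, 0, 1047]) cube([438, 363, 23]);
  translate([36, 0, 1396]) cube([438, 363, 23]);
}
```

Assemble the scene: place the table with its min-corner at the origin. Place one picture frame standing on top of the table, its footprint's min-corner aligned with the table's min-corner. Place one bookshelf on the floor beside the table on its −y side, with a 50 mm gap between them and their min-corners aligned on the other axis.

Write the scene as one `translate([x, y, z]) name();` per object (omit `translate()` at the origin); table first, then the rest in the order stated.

table();
translate([0, 0, 701]) picture_frame();
translate([0, -413, 0]) bookshelf();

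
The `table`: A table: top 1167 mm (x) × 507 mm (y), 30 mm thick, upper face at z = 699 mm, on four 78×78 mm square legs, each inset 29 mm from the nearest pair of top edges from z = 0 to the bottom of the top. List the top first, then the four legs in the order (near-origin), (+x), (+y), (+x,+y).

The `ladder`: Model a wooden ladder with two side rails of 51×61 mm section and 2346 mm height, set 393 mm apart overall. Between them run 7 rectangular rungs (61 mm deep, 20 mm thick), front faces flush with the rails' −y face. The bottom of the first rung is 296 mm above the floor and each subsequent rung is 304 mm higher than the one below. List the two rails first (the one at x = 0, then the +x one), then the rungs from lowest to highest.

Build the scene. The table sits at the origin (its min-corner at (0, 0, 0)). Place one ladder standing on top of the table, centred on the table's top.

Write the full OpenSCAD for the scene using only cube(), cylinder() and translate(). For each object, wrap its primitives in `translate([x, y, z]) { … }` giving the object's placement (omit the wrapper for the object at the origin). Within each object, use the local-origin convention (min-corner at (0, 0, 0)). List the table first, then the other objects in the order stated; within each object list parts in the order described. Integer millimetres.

translate([0, 0, 669]) cube([1167, 507, 30]);
translate([29, 29, 0]) cube([78, 78, 669]);
translate([1060, 29, 0]) cube([78, 78, 669]);
translate([29, 400, 0]) cube([78, 78, 669]);
translate([1060, 400, 0]) cube([78, 78, 669]);
translate([387, 223, 699]) {
  cube([51, 61, 2346]);
  translate([342, 0, 0]) cube([51, 61, 2346]);
  translate([51, 0, 296]) cube([291, 61, 20]);
  translate([51, 0, 600]) cube([291, 61, 20]);
  translate([51, 0, 904]) cube([291, 61, 20]);
  translate([51, 0, 1208]) cube([291, 61, 20]);
  translate([51, 0, 1512]) cube([291, 61, 20]);
  translate([51, 0, 1816]) cube([291, 61, 20]);
  translate([51, 0, 2120]) cube([291, 61, 20]);
}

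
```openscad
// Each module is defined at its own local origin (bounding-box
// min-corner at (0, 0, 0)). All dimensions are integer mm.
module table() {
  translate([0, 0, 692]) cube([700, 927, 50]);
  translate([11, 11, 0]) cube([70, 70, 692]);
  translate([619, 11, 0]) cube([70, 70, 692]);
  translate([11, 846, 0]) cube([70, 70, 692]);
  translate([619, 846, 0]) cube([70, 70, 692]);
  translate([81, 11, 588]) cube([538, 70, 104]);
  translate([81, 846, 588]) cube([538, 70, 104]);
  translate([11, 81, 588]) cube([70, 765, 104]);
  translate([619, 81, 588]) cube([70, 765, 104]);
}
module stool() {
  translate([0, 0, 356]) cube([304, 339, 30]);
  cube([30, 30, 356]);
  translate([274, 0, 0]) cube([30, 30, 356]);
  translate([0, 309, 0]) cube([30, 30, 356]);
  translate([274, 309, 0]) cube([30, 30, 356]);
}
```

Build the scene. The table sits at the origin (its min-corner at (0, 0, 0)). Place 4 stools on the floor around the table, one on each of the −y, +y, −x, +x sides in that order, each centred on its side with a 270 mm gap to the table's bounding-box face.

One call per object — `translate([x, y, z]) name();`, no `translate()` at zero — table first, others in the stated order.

table();
translate([198, -609, 0]) stool();
translate([198, 1197, 0]) stool();
translate([-574, 294, 0]) stool();
translate([970, 294, 0]) stool();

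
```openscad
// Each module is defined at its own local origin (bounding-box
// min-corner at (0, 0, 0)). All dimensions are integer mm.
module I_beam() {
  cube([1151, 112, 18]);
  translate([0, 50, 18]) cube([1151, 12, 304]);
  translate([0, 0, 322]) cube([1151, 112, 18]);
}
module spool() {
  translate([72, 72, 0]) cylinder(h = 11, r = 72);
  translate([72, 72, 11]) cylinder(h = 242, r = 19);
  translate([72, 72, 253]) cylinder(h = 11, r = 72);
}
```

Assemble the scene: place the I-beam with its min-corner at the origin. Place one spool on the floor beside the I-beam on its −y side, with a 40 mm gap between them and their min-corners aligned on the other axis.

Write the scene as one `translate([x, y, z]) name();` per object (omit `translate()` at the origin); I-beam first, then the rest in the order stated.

I_beam();
translate([0, -184, 0]) spool();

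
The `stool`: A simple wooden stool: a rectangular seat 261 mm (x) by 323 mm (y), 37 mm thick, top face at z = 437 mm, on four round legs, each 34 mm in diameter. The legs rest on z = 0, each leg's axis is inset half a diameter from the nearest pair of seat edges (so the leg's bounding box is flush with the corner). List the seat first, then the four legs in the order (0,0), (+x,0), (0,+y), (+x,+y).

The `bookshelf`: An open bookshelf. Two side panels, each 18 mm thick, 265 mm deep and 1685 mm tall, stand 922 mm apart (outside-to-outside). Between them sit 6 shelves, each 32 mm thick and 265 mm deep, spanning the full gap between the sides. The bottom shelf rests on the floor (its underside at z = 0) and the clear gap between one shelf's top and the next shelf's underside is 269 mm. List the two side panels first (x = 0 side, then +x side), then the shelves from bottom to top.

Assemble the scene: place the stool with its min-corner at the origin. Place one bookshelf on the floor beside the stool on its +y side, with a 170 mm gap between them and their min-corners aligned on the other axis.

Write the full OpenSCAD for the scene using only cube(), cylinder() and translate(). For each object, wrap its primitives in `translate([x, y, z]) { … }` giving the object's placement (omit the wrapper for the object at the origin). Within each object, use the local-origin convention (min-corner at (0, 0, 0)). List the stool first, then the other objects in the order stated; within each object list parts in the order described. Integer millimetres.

translate([0, 0, 400]) cube([261, 323, 37]);
translate([17, 17, 0]) cylinder(h = 400, r = 17);
translate([244, 17, 0]) cylinder(h = 400, r = 17);
translate([17, 306, 0]) cylinder(h = 400, r = 17);
translate([244, 306, 0]) cylinder(h = 400, r = 17);
translate([0, 493, 0]) {
  cube([18, 265, 1685]);
  translate([904, 0, 0]) cube([18, 265, 1685]);
  translate([18, 0, 0]) cube([886, 265, 32]);
  translate([18, 0, 301]) cube([886, 265, 32]);
  translate([18, 0, 602]) cube([886, 265, 32]);
  translate([18, 0, 903]) cube([886, 265, 32]);
  translate([18, 0, 1204]) cube([886, 265, 32]);
  translate([18, 0, 1505]) cube([886, 265, 32]);
}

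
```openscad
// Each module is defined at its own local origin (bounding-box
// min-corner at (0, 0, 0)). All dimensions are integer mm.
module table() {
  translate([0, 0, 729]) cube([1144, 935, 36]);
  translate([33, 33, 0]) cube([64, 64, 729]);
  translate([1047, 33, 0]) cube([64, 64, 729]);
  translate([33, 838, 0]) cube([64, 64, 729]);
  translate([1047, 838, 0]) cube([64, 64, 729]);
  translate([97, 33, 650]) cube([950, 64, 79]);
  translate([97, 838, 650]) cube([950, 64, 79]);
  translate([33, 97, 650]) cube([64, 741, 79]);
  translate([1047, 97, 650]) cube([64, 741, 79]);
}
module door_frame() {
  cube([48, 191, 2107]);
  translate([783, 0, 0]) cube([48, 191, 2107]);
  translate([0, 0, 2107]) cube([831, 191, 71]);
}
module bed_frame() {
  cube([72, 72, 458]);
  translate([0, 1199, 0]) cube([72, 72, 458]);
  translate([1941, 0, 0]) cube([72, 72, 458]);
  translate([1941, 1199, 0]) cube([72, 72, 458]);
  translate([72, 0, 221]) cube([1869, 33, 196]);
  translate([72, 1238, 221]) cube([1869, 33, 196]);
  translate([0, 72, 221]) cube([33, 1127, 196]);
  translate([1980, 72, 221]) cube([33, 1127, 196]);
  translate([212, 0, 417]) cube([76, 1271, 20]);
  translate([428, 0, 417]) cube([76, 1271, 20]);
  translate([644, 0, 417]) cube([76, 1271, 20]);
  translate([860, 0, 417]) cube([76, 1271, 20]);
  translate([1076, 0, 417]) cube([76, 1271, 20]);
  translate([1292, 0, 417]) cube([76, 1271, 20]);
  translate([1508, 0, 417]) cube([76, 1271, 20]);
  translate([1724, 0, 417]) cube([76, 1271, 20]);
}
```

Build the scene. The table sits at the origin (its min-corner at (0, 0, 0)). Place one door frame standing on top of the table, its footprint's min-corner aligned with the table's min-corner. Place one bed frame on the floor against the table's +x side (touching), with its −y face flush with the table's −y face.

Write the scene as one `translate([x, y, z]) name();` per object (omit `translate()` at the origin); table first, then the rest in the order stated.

table();
translate([0, 0, 765]) door_frame();
translate([1144, 0, 0]) bed_frame();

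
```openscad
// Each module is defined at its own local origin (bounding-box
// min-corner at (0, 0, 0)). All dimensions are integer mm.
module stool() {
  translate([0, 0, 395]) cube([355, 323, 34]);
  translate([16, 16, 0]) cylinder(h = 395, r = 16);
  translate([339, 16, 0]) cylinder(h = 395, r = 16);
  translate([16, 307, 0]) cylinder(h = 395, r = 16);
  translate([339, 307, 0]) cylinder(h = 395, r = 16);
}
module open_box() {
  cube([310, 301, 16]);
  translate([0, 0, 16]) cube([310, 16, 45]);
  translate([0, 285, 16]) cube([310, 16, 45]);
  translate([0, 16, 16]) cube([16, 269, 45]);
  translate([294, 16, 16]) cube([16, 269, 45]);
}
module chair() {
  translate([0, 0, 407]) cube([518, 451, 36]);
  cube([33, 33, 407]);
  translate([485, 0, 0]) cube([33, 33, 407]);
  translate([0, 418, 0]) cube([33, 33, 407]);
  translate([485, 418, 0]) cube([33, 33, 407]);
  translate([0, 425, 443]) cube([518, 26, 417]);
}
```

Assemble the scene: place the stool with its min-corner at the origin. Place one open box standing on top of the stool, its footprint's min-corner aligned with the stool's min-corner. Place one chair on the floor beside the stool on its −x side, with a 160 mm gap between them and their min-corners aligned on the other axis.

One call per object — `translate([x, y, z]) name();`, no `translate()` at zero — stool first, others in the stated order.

stool();
translate([0, 0, 429]) open_box();
translate([-678, 0, 0]) chair();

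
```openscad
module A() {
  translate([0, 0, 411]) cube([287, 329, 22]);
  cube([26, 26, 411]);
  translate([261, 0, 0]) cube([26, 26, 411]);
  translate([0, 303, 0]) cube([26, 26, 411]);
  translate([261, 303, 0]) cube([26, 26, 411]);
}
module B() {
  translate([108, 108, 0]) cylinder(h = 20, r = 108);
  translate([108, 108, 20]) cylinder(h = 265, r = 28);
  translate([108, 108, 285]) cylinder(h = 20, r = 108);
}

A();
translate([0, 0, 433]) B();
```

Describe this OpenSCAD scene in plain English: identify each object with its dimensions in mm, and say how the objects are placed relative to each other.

A is a simple wooden stool: a rectangular seat 287 mm (x) by 329 mm (y), 22 mm thick, top face at z = 433 mm, on four square legs, each 26×26 mm in cross-section. The legs rest on z = 0, each flush with a corner of the seat.

B is a spool: two coaxial disc flanges of radius 108 mm and thickness 20 mm, joined by a core cylinder of radius 28 mm and height 265 mm. The lower flange rests on z = 0 and the three cylinders share a vertical axis.

The spool is on top of the stool.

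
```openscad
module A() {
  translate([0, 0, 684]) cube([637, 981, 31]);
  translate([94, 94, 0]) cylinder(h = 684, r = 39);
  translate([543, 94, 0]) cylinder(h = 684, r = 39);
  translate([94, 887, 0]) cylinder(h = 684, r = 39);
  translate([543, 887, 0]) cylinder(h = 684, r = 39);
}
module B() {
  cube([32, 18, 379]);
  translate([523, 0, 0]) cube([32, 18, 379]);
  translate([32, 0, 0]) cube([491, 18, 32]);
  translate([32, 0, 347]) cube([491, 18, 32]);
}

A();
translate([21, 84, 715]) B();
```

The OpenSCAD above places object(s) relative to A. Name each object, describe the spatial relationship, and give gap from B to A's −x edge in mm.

The picture frame's min-x is at 21; the table's min-x is 0; gap = 21 mm.

A is a table. B is a picture frame. The picture frame is on top of the table. The gap from the picture frame to the table's −x edge is 21 mm.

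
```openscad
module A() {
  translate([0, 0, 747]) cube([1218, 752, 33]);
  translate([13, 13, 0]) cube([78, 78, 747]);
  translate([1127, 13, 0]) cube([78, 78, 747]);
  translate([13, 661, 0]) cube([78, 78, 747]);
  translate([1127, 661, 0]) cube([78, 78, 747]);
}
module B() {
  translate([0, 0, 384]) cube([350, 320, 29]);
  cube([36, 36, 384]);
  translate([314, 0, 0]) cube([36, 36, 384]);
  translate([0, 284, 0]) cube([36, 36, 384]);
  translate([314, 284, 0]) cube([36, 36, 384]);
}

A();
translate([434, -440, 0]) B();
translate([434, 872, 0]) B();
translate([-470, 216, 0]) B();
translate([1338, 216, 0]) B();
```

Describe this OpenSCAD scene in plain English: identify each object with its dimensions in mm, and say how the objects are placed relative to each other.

A is a table with a 1218×752 mm rectangular top, 33 mm thick, top surface at z = 780 mm, supported by four 78×78 mm square legs, each inset 13 mm from the nearest pair of top edges, running from the floor.

B is a simple wooden stool: a rectangular seat 350 mm (x) by 320 mm (y), 29 mm thick, top face at z = 413 mm, on four square legs, each 36×36 mm in cross-section. The legs rest on z = 0, each flush with a corner of the seat.

Four stools sit around the table at the −y, +y, −x, +x sides.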